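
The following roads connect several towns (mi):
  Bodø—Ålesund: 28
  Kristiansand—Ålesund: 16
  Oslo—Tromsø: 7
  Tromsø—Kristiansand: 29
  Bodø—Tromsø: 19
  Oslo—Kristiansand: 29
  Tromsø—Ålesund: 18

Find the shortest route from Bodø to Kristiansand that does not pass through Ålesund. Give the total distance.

Routes from Bodø to Kristiansand avoiding Ålesund:
Bodø-Tromsø-Oslo-Kristiansand: 19 + 7 + 29 = 55
Bodø-Tromsø-Kristiansand: 19 + 29 = 48
The minimum is 48 mi.

48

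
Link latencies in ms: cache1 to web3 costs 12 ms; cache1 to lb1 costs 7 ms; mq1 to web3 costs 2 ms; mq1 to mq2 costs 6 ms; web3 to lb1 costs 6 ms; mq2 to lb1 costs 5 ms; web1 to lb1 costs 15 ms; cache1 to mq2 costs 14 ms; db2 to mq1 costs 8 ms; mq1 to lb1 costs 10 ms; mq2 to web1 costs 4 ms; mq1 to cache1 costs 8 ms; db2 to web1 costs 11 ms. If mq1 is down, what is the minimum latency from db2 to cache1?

27

Comparing a few candidate routes:
db2 → web1 → mq2 → cache1: 11 + 4 + 14 = 29
db2 → web1 → lb1 → cache1: 11 + 15 + 7 = 33
db2 → web1 → mq2 → lb1 → web3 → cache1: 11 + 4 + 5 + 6 + 12 = 38
db2 → web1 → mq2 → lb1 → cache1: 11 + 4 + 5 + 7 = 27
Best route has total 27 ms.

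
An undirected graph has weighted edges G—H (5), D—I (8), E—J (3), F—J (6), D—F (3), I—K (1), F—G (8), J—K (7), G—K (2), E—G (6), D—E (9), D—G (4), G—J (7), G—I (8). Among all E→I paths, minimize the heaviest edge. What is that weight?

6

Some routes from E to I:
E -> G -> K -> I: max(6, 2, 1) = 6
E -> J -> K -> I: max(3, 7, 1) = 7
E -> J -> F -> D -> G -> K -> I: max(3, 6, 3, 4, 2, 1) = 6
E -> G -> J -> K -> I: max(6, 7, 7, 1) = 7
E -> J -> G -> K -> I: max(3, 7, 2, 1) = 7
The minimum achievable maximum is 6.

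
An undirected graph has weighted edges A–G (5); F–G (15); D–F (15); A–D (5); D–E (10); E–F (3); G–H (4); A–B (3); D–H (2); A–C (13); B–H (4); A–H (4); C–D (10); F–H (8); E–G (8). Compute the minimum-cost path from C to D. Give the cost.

Comparing a few candidate routes:
C→D: 10
C→A→H→D: 13 + 4 + 2 = 19
C→A→B→H→D: 13 + 3 + 4 + 2 = 22
C→A→D: 13 + 5 = 18
Shortest: 10.

10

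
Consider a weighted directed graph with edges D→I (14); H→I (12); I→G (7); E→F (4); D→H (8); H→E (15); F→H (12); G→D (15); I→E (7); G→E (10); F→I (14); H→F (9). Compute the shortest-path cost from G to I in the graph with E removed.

Paths from G to I avoiding E:
G -> D -> H -> I: 15 + 8 + 12 = 35
G -> D -> I: 15 + 14 = 29
G -> D -> H -> F -> I: 15 + 8 + 9 + 14 = 46
Shortest: 29.

29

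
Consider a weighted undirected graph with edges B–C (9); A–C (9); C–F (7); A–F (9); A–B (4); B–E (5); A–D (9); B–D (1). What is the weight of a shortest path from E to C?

Paths from E to C:
E → B → A → F → C: 5 + 4 + 9 + 7 = 25
E → B → A → C: 5 + 4 + 9 = 18
E → B → D → A → C: 5 + 1 + 9 + 9 = 24
E → B → C: 5 + 9 = 14
E → B → D → A → F → C: 5 + 1 + 9 + 9 + 7 = 31
The minimum is 14.

14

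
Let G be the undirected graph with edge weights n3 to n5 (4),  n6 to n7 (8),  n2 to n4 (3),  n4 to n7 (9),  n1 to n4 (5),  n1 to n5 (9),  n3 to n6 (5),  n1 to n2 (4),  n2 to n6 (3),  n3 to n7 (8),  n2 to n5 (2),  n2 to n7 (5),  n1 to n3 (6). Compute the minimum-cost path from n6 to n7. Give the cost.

A few of the n6→n7 routes:
n6 -> n3 -> n7: 5 + 8 = 13
n6 -> n2 -> n7: 3 + 5 = 8
n6 -> n7: 8
Shortest: 8.

8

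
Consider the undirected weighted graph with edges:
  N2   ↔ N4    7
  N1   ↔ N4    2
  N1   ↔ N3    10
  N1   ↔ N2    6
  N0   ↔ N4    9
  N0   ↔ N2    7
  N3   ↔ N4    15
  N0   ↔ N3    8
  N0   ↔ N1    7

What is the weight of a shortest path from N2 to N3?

15

A few of the N2→N3 routes:
N2 → N4 → N1 → N3: 7 + 2 + 10 = 19
N2 → N1 → N3: 6 + 10 = 16
N2 → N0 → N3: 7 + 8 = 15
Best route has total 15.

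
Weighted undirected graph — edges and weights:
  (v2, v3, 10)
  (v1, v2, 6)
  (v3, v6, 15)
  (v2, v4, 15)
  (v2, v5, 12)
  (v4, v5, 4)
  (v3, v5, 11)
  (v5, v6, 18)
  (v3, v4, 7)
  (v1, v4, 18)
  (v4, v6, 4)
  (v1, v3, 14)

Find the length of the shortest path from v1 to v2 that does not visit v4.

6

A few of the v1→v2 routes:
v1 - v3 - v5 - v2: 14 + 11 + 12 = 37
v1 - v3 - v2: 14 + 10 = 24
v1 - v2: 6
Shortest: 6.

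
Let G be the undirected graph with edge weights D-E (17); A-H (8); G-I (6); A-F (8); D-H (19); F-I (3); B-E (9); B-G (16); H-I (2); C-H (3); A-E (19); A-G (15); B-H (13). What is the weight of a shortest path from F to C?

8

Comparing a few candidate routes:
F - A - E - B - H - C: 8 + 19 + 9 + 13 + 3 = 52
F - A - H - C: 8 + 8 + 3 = 19
F - I - G - A - H - C: 3 + 6 + 15 + 8 + 3 = 35
F - I - H - C: 3 + 2 + 3 = 8
F - I - G - B - H - C: 3 + 6 + 16 + 13 + 3 = 41
F - A - G - I - H - C: 8 + 15 + 6 + 2 + 3 = 34
Best route has total 8.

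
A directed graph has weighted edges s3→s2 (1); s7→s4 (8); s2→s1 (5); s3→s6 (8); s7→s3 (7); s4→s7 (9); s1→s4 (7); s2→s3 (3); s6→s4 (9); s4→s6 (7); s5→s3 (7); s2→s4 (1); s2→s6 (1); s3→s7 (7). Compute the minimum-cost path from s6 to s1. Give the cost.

31

Routes from s6 to s1:
s6-s4-s7-s3-s2-s1: 9 + 9 + 7 + 1 + 5 = 31
Best route has total 31.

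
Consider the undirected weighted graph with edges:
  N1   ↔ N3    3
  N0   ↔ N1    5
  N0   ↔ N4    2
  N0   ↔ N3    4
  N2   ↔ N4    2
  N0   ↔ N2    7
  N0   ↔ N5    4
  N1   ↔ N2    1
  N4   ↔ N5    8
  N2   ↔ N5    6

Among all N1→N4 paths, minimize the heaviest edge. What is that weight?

2

Comparing a few candidate routes:
N1 → N2 → N4: max(1, 2) = 2
N1 → N3 → N0 → N4: max(3, 4, 2) = 4
N1 → N0 → N4: max(5, 2) = 5
N1 → N2 → N5 → N0 → N4: max(1, 6, 4, 2) = 6
Best route has worst link 2.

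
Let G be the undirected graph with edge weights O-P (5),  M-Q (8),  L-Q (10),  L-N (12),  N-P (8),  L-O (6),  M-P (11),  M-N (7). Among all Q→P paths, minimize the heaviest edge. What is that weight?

8

Comparing a few candidate routes:
Q→M→N→P: max(8, 7, 8) = 8
Q→L→O→P: max(10, 6, 5) = 10
Q→M→P: max(8, 11) = 11
Best route has worst link 8.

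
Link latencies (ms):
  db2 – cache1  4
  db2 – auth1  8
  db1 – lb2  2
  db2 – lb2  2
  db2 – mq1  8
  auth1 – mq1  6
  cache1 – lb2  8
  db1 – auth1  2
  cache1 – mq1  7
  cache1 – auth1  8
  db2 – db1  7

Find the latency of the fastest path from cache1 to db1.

8

Some routes from cache1 to db1:
cache1 - db2 - lb2 - db1: 4 + 2 + 2 = 8
cache1 - db2 - db1: 4 + 7 = 11
cache1 - auth1 - db1: 8 + 2 = 10
cache1 - mq1 - auth1 - db1: 7 + 6 + 2 = 15
cache1 - db2 - auth1 - db1: 4 + 8 + 2 = 14
cache1 - lb2 - db1: 8 + 2 = 10
Best route has total 8 ms.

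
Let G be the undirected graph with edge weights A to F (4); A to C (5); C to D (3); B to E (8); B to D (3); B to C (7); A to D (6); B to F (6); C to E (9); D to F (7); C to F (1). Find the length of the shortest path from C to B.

6

Checking several routes:
C → B: 7
C → F → B: 1 + 6 = 7
C → D → B: 3 + 3 = 6
Shortest: 6.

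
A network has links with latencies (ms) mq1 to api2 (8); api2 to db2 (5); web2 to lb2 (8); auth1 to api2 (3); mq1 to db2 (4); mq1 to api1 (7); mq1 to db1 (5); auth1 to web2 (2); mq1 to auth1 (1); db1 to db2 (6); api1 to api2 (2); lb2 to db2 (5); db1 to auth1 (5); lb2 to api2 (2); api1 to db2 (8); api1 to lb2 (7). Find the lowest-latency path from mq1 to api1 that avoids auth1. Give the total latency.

7

Checking several routes:
mq1-db2-api1: 4 + 8 = 12
mq1-db2-api2-api1: 4 + 5 + 2 = 11
mq1-api2-api1: 8 + 2 = 10
mq1-api1: 7
mq1-db2-lb2-api2-api1: 4 + 5 + 2 + 2 = 13
Best route has total 7 ms.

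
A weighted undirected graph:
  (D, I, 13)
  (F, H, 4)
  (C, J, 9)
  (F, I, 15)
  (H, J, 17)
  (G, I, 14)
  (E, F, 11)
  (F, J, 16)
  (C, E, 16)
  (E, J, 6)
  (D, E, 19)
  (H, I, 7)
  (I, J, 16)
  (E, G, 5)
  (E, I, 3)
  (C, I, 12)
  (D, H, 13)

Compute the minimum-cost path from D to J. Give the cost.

22

Checking several routes:
D→E→J: 19 + 6 = 25
D→H→I→E→J: 13 + 7 + 3 + 6 = 29
D→I→J: 13 + 16 = 29
D→I→E→J: 13 + 3 + 6 = 22
Best route has total 22.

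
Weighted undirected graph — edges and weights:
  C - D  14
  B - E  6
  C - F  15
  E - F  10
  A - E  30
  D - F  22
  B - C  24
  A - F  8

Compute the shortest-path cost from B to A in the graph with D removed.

24

Routes from B to A avoiding D:
B - C - F - E - A: 24 + 15 + 10 + 30 = 79
B - E - F - A: 6 + 10 + 8 = 24
B - C - F - A: 24 + 15 + 8 = 47
B - E - A: 6 + 30 = 36
Best route has total 24.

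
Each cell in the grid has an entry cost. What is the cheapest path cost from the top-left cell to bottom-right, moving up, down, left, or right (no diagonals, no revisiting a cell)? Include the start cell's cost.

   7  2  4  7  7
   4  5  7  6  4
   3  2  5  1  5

27

Cheapest: (0,0) → (0,1) → (1,1) → (2,1) → (2,2) → (2,3) → (2,4)
  7 + 2 + 5 + 2 + 5 + 1 + 5 = 27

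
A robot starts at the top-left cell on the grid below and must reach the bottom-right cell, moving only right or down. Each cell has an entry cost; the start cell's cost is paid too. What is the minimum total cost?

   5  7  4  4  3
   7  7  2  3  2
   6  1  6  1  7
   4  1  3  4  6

32

Take [0,0]→[0,1]→[0,2]→[1,2]→[1,3]→[2,3]→[3,3]→[3,4] for a total of 5 + 7 + 4 + 2 + 3 + 1 + 4 + 6 = 32.
For comparison, the top-then-right route costs 38.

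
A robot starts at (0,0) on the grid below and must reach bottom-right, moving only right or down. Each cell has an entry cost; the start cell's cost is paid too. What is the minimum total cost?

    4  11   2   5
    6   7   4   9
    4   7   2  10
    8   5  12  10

43

Best path: r0c0 r0c1 r0c2 r1c2 r2c2 r2c3 r3c3
Cost: 4 + 11 + 2 + 4 + 2 + 10 + 10 = 43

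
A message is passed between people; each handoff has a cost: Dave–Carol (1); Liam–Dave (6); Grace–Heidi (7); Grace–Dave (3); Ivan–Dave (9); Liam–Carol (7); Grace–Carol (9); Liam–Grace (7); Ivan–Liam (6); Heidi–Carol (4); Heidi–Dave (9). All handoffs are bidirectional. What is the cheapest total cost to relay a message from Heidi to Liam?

A few of the Heidi→Liam routes:
Heidi→Carol→Liam: 4 + 7 = 11
Heidi→Carol→Dave→Liam: 4 + 1 + 6 = 11
Heidi→Grace→Liam: 7 + 7 = 14
Heidi→Carol→Dave→Grace→Liam: 4 + 1 + 3 + 7 = 15
Heidi→Dave→Liam: 9 + 6 = 15
Shortest: 11.

11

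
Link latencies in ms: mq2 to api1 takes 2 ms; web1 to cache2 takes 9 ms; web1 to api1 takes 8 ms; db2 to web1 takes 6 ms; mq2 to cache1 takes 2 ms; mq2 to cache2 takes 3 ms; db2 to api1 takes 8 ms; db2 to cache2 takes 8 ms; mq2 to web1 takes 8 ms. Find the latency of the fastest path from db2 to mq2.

10

A few of the db2→mq2 routes:
db2 - api1 - web1 - mq2: 8 + 8 + 8 = 24
db2 - web1 - cache2 - mq2: 6 + 9 + 3 = 18
db2 - web1 - api1 - mq2: 6 + 8 + 2 = 16
db2 - web1 - mq2: 6 + 8 = 14
db2 - api1 - mq2: 8 + 2 = 10
db2 - cache2 - mq2: 8 + 3 = 11
The minimum is 10 ms.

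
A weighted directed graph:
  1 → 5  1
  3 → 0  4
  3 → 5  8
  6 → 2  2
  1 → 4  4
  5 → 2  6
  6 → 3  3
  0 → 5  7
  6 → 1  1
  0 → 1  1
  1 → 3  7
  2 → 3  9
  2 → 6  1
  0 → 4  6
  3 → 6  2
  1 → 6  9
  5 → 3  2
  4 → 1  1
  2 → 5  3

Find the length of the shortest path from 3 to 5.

4

A few of the 3→5 routes:
3 - 0 - 1 - 5: 4 + 1 + 1 = 6
3 - 6 - 2 - 5: 2 + 2 + 3 = 7
3 - 6 - 1 - 5: 2 + 1 + 1 = 4
Shortest: 4.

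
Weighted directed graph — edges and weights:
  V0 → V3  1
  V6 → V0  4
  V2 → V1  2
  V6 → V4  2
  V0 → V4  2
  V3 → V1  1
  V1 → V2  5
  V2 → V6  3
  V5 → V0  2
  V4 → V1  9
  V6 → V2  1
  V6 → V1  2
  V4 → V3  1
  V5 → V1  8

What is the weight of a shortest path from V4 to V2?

7

Paths from V4 to V2:
V4-V1-V2: 9 + 5 = 14
V4-V3-V1-V2: 1 + 1 + 5 = 7
Best route has total 7.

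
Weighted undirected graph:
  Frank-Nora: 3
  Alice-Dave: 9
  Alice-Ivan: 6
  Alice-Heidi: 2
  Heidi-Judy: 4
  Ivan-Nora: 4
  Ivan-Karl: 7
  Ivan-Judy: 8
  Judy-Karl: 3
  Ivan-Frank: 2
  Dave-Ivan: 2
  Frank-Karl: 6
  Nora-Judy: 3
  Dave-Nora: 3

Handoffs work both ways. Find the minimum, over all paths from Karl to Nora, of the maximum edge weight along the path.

3

A few of the Karl→Nora routes:
Karl-Judy-Heidi-Alice-Ivan-Nora: max(3, 4, 2, 6, 4) = 6
Karl-Judy-Heidi-Alice-Ivan-Frank-Nora: max(3, 4, 2, 6, 2, 3) = 6
Karl-Judy-Nora: max(3, 3) = 3
Best route has worst link 3.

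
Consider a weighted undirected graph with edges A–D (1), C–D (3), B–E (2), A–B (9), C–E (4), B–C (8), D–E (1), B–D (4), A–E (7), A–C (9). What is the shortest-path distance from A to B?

Comparing a few candidate routes:
A → E → B: 7 + 2 = 9
A → D → B: 1 + 4 = 5
A → B: 9
A → D → E → B: 1 + 1 + 2 = 4
A → D → C → E → B: 1 + 3 + 4 + 2 = 10
The minimum is 4.

4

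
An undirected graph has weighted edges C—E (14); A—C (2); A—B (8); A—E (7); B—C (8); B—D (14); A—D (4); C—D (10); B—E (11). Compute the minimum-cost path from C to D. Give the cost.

6

Checking several routes:
C→B→A→D: 8 + 8 + 4 = 20
C→D: 10
C→A→D: 2 + 4 = 6
Best route has total 6.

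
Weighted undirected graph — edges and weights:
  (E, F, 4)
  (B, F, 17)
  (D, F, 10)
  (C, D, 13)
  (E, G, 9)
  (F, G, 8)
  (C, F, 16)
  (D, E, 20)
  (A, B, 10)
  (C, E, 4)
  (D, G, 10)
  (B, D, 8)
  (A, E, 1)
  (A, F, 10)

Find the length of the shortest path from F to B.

Some routes from F to B:
F -> E -> A -> B: 4 + 1 + 10 = 15
F -> A -> B: 10 + 10 = 20
F -> B: 17
F -> G -> D -> B: 8 + 10 + 8 = 26
F -> D -> B: 10 + 8 = 18
The minimum is 15.

15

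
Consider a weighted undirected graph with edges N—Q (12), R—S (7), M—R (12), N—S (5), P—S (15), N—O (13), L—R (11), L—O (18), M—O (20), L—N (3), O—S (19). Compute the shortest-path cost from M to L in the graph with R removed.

Paths from M to L avoiding R:
M-O-S-N-L: 20 + 19 + 5 + 3 = 47
M-O-L: 20 + 18 = 38
M-O-N-L: 20 + 13 + 3 = 36
The minimum is 36.

36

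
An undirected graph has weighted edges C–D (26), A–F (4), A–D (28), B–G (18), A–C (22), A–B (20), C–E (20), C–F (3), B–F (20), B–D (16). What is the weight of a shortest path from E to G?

Some routes from E to G:
E-C-D-B-G: 20 + 26 + 16 + 18 = 80
E-C-F-B-G: 20 + 3 + 20 + 18 = 61
E-C-A-B-G: 20 + 22 + 20 + 18 = 80
E-C-F-A-B-G: 20 + 3 + 4 + 20 + 18 = 65
Shortest: 61.

61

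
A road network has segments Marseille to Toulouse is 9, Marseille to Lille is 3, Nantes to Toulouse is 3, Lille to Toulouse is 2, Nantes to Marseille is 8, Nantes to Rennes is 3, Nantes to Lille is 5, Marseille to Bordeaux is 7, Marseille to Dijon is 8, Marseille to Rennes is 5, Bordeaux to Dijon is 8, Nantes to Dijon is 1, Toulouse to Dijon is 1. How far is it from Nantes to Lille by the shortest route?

4

Checking several routes:
Nantes - Marseille - Lille: 8 + 3 = 11
Nantes - Toulouse - Lille: 3 + 2 = 5
Nantes - Lille: 5
Nantes - Dijon - Toulouse - Lille: 1 + 1 + 2 = 4
Nantes - Rennes - Marseille - Lille: 3 + 5 + 3 = 11
The minimum is 4.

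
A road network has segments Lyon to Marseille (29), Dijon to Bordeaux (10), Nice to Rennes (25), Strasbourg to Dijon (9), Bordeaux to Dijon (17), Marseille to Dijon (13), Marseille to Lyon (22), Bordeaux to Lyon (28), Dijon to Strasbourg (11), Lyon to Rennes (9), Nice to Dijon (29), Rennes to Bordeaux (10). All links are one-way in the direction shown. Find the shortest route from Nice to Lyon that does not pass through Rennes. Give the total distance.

67

Routes from Nice to Lyon avoiding Rennes:
Nice → Dijon → Bordeaux → Lyon: 29 + 10 + 28 = 67
Best route has total 67 mi.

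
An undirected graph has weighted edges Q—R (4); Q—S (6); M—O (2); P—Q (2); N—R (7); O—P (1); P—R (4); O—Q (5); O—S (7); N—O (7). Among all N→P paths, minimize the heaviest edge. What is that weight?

7

Comparing a few candidate routes:
N→O→S→Q→P: max(7, 7, 6, 2) = 7
N→O→Q→P: max(7, 5, 2) = 7
N→O→Q→R→P: max(7, 5, 4, 4) = 7
The minimum achievable maximum is 7.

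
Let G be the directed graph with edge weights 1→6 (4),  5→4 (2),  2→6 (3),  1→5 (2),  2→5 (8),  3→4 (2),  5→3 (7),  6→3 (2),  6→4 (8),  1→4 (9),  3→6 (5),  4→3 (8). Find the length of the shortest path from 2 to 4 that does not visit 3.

Paths from 2 to 4 avoiding 3:
2→6→4: 3 + 8 = 11
2→5→4: 8 + 2 = 10
Shortest: 10.

10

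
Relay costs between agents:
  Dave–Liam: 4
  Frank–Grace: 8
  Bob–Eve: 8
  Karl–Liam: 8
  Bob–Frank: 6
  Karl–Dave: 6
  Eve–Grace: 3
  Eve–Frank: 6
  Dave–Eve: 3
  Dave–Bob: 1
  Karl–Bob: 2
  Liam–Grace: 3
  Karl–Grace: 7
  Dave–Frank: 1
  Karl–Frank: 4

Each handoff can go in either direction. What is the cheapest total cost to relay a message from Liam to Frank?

5

Some routes from Liam to Frank:
Liam - Dave - Frank: 4 + 1 = 5
Liam - Grace - Frank: 3 + 8 = 11
Liam - Grace - Eve - Dave - Frank: 3 + 3 + 3 + 1 = 10
Shortest: 5.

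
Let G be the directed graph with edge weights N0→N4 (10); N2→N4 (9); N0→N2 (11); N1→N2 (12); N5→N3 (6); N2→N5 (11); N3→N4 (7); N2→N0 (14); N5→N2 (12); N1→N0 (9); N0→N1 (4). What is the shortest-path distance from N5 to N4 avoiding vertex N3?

21

Candidate routes:
N5→N2→N4: 12 + 9 = 21
N5→N2→N0→N4: 12 + 14 + 10 = 36
Shortest: 21.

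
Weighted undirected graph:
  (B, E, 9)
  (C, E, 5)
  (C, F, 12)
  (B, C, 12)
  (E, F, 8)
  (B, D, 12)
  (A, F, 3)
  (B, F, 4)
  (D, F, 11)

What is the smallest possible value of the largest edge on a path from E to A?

8

Comparing a few candidate routes:
E -> B -> D -> F -> A: max(9, 12, 11, 3) = 12
E -> B -> F -> A: max(9, 4, 3) = 9
E -> F -> A: max(8, 3) = 8
The minimum achievable maximum is 8.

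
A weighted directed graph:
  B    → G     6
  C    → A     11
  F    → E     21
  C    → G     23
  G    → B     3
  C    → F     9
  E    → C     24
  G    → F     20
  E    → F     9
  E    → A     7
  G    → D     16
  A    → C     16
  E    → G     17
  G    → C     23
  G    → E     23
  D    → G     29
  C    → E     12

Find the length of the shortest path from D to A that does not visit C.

59

Paths from D to A avoiding C:
D→G→F→E→A: 29 + 20 + 21 + 7 = 77
D→G→E→A: 29 + 23 + 7 = 59
Shortest: 59.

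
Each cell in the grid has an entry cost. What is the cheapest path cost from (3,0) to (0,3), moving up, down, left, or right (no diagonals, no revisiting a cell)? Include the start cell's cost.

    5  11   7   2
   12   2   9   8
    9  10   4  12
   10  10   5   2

Cheapest: (3,0) -> (3,1) -> (3,2) -> (2,2) -> (1,2) -> (0,2) -> (0,3)
  10 + 10 + 5 + 4 + 9 + 7 + 2 = 47

47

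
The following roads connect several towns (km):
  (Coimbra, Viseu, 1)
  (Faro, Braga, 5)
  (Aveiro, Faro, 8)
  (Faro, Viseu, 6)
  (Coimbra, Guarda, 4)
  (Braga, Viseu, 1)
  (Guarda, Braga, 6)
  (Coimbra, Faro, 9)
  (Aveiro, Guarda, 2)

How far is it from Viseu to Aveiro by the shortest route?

Comparing a few candidate routes:
Viseu→Braga→Guarda→Aveiro: 1 + 6 + 2 = 9
Viseu→Coimbra→Guarda→Aveiro: 1 + 4 + 2 = 7
Viseu→Faro→Aveiro: 6 + 8 = 14
Shortest: 7 km.

7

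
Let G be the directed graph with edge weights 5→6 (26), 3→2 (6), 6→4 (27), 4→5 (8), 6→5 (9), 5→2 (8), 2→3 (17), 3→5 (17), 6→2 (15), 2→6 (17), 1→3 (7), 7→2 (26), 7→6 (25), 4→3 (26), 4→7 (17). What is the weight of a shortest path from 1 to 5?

24

Candidate routes:
1 - 3 - 5: 7 + 17 = 24
1 - 3 - 2 - 6 - 5: 7 + 6 + 17 + 9 = 39
1 - 3 - 2 - 6 - 4 - 5: 7 + 6 + 17 + 27 + 8 = 65
The minimum is 24.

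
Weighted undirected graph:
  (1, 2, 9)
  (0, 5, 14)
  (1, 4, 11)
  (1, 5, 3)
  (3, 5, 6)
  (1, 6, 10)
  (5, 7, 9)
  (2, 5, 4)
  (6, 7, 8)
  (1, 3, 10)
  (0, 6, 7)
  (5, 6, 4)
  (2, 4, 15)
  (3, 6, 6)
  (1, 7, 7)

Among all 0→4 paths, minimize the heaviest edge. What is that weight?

Checking several routes:
0 -> 6 -> 5 -> 1 -> 4: max(7, 4, 3, 11) = 11
0 -> 6 -> 3 -> 5 -> 1 -> 4: max(7, 6, 6, 3, 11) = 11
0 -> 6 -> 5 -> 2 -> 1 -> 4: max(7, 4, 4, 9, 11) = 11
0 -> 6 -> 5 -> 7 -> 1 -> 4: max(7, 4, 9, 7, 11) = 11
0 -> 6 -> 5 -> 3 -> 1 -> 4: max(7, 4, 6, 10, 11) = 11
Best route has worst link 11.

11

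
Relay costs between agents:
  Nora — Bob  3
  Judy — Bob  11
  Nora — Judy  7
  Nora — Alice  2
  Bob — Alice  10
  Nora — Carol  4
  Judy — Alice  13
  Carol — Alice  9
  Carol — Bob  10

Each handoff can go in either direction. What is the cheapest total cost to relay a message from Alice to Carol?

6

Comparing a few candidate routes:
Alice -> Bob -> Carol: 10 + 10 = 20
Alice -> Bob -> Nora -> Carol: 10 + 3 + 4 = 17
Alice -> Judy -> Nora -> Carol: 13 + 7 + 4 = 24
Alice -> Nora -> Bob -> Carol: 2 + 3 + 10 = 15
Alice -> Carol: 9
Alice -> Nora -> Carol: 2 + 4 = 6
The minimum is 6.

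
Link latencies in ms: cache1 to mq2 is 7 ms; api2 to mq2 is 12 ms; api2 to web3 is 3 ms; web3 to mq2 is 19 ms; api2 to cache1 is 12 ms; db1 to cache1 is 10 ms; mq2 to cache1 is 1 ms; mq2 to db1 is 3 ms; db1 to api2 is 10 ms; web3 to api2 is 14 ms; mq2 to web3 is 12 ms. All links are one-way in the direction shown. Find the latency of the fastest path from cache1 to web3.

Candidate routes:
cache1 → mq2 → web3: 7 + 12 = 19
cache1 → mq2 → db1 → api2 → web3: 7 + 3 + 10 + 3 = 23
The minimum is 19 ms.

19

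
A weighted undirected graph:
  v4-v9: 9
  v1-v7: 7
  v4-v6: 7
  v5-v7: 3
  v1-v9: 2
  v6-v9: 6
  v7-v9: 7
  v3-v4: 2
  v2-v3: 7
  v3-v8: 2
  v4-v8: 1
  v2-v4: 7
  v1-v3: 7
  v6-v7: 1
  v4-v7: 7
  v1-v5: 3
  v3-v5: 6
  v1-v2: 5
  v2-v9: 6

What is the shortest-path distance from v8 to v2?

Checking several routes:
v8 -> v4 -> v3 -> v2: 1 + 2 + 7 = 10
v8 -> v4 -> v3 -> v1 -> v2: 1 + 2 + 7 + 5 = 15
v8 -> v3 -> v4 -> v2: 2 + 2 + 7 = 11
v8 -> v4 -> v2: 1 + 7 = 8
v8 -> v3 -> v2: 2 + 7 = 9
v8 -> v3 -> v1 -> v2: 2 + 7 + 5 = 14
The minimum is 8.

8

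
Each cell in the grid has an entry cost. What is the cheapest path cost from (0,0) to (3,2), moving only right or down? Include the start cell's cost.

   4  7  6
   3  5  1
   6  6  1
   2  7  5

19

One optimal route is (0,0) -> (1,0) -> (1,1) -> (1,2) -> (2,2) -> (3,2).
Its cost is 4 + 3 + 5 + 1 + 1 + 5 = 19.
(Top row then right column would cost 24.)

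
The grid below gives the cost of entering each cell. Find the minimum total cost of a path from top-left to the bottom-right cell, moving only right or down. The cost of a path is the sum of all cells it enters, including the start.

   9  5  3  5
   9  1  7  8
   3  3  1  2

21

One optimal route is r0c0 -> r0c1 -> r1c1 -> r2c1 -> r2c2 -> r2c3.
Its cost is 9 + 5 + 1 + 3 + 1 + 2 = 21.
(Top row then right column would cost 32.)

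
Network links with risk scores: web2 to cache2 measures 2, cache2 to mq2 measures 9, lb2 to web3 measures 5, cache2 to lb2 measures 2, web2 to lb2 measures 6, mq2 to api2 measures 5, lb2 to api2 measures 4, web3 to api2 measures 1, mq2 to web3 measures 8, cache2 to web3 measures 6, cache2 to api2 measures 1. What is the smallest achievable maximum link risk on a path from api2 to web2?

2

Some routes from api2 to web2:
api2→cache2→web2: max(1, 2) = 2
api2→web3→lb2→cache2→web2: max(1, 5, 2, 2) = 5
api2→lb2→cache2→web2: max(4, 2, 2) = 4
Best route has worst link 2.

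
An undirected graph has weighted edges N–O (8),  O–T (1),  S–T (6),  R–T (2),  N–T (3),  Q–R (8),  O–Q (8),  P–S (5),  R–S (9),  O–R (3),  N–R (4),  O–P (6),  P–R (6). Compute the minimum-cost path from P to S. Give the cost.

Comparing a few candidate routes:
P -> O -> T -> S: 6 + 1 + 6 = 13
P -> S: 5
P -> R -> S: 6 + 9 = 15
P -> R -> T -> S: 6 + 2 + 6 = 14
The minimum is 5.

5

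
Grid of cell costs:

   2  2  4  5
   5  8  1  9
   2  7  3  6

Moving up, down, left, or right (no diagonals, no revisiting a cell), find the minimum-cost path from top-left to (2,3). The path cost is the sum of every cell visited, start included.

One optimal route is (0,0) -> (0,1) -> (0,2) -> (1,2) -> (2,2) -> (2,3).
Its cost is 2 + 2 + 4 + 1 + 3 + 6 = 18.

18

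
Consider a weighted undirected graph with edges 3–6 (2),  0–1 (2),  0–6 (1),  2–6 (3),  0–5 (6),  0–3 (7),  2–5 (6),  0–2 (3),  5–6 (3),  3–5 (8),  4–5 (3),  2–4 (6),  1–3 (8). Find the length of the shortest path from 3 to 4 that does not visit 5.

A few of the 3→4 routes:
3 → 6 → 0 → 2 → 4: 2 + 1 + 3 + 6 = 12
3 → 6 → 2 → 4: 2 + 3 + 6 = 11
3 → 0 → 2 → 4: 7 + 3 + 6 = 16
3 → 0 → 6 → 2 → 4: 7 + 1 + 3 + 6 = 17
The minimum is 11.

11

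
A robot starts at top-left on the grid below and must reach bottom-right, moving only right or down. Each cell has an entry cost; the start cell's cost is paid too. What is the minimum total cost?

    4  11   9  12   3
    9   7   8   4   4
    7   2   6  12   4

Path [0,0] -> [1,0] -> [1,1] -> [1,2] -> [1,3] -> [1,4] -> [2,4]: 4 + 9 + 7 + 8 + 4 + 4 + 4 = 40.
For comparison, the top-then-right route costs 47.

40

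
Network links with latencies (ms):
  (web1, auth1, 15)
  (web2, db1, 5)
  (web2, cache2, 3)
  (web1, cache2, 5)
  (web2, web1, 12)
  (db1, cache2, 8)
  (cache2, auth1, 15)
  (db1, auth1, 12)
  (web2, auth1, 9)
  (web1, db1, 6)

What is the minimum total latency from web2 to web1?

A few of the web2→web1 routes:
web2-db1-web1: 5 + 6 = 11
web2-cache2-db1-web1: 3 + 8 + 6 = 17
web2-db1-cache2-web1: 5 + 8 + 5 = 18
web2-cache2-web1: 3 + 5 = 8
web2-web1: 12
The minimum is 8 ms.

8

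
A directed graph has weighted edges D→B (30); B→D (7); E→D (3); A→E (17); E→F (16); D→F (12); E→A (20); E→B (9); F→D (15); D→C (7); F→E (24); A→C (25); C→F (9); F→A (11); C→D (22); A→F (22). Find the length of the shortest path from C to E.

Routes from C to E:
C→D→F→E: 22 + 12 + 24 = 58
C→F→A→E: 9 + 11 + 17 = 37
C→D→F→A→E: 22 + 12 + 11 + 17 = 62
C→F→E: 9 + 24 = 33
Shortest: 33.

33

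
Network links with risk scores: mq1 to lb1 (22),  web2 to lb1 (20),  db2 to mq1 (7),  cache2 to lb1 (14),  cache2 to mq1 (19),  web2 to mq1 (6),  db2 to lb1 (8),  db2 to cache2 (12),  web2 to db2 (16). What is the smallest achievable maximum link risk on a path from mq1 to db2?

Some routes from mq1 to db2:
mq1→cache2→lb1→db2: max(19, 14, 8) = 19
mq1→cache2→db2: max(19, 12) = 19
mq1→web2→db2: max(6, 16) = 16
mq1→db2: max(7) = 7
The minimum achievable maximum is 7.

7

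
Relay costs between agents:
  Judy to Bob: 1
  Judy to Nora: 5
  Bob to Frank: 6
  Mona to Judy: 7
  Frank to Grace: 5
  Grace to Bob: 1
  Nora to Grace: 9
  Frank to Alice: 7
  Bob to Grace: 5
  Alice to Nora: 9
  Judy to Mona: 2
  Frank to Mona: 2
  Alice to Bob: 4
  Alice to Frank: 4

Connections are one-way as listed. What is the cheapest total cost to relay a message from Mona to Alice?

21

Paths from Mona to Alice:
Mona → Judy → Nora → Grace → Bob → Frank → Alice: 7 + 5 + 9 + 1 + 6 + 7 = 35
Mona → Judy → Bob → Frank → Alice: 7 + 1 + 6 + 7 = 21
The minimum is 21.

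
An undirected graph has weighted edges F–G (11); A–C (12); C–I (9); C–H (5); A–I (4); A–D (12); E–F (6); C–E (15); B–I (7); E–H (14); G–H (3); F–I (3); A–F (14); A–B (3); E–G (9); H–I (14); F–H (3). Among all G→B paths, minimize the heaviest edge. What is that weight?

Comparing a few candidate routes:
G - H - C - I - B: max(3, 5, 9, 7) = 9
G - H - F - I - A - B: max(3, 3, 3, 4, 3) = 4
G - H - F - I - B: max(3, 3, 3, 7) = 7
Best route has worst link 4.

4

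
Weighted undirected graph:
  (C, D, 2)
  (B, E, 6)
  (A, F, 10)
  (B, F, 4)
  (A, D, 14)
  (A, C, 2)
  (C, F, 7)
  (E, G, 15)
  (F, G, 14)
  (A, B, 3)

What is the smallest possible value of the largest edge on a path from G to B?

14

Paths from G to B:
G -> F -> B: max(14, 4) = 14
G -> F -> C -> A -> B: max(14, 7, 2, 3) = 14
G -> E -> B: max(15, 6) = 15
G -> F -> A -> B: max(14, 10, 3) = 14
G -> F -> C -> D -> A -> B: max(14, 7, 2, 14, 3) = 14
Best route has worst link 14.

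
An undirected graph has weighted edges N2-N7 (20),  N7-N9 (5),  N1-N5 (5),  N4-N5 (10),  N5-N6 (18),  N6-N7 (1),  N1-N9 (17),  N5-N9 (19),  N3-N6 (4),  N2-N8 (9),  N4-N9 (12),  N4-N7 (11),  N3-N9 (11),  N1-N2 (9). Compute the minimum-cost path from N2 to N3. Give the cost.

25

Comparing a few candidate routes:
N2 -> N7 -> N9 -> N3: 20 + 5 + 11 = 36
N2 -> N1 -> N9 -> N7 -> N6 -> N3: 9 + 17 + 5 + 1 + 4 = 36
N2 -> N7 -> N6 -> N3: 20 + 1 + 4 = 25
N2 -> N1 -> N9 -> N3: 9 + 17 + 11 = 37
N2 -> N1 -> N5 -> N6 -> N3: 9 + 5 + 18 + 4 = 36
N2 -> N1 -> N5 -> N4 -> N7 -> N6 -> N3: 9 + 5 + 10 + 11 + 1 + 4 = 40
Shortest: 25.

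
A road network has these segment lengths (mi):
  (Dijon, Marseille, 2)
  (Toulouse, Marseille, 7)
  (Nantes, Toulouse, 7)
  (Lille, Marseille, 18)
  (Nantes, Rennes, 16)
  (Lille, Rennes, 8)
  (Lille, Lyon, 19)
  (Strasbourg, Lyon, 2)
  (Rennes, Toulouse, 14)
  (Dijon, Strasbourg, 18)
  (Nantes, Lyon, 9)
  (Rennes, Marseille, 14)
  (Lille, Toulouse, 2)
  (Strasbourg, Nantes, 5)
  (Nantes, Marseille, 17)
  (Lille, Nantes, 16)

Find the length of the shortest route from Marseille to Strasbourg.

Comparing a few candidate routes:
Marseille→Nantes→Strasbourg: 17 + 5 = 22
Marseille→Dijon→Strasbourg: 2 + 18 = 20
Marseille→Toulouse→Nantes→Strasbourg: 7 + 7 + 5 = 19
Marseille→Toulouse→Nantes→Lyon→Strasbourg: 7 + 7 + 9 + 2 = 25
Shortest: 19 mi.

19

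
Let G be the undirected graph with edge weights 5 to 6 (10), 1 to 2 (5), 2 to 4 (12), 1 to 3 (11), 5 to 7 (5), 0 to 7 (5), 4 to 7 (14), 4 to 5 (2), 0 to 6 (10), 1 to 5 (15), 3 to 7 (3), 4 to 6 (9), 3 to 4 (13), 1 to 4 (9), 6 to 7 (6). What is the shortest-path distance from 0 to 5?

10

Comparing a few candidate routes:
0→7→5: 5 + 5 = 10
0→7→6→5: 5 + 6 + 10 = 21
0→6→7→5: 10 + 6 + 5 = 21
0→7→4→5: 5 + 14 + 2 = 21
0→6→5: 10 + 10 = 20
The minimum is 10.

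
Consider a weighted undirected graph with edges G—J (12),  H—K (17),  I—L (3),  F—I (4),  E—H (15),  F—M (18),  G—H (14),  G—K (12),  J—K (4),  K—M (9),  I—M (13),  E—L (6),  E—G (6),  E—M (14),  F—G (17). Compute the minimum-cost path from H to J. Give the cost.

21

Some routes from H to J:
H→G→K→J: 14 + 12 + 4 = 30
H→K→J: 17 + 4 = 21
H→K→G→J: 17 + 12 + 12 = 41
H→E→G→K→J: 15 + 6 + 12 + 4 = 37
H→E→G→J: 15 + 6 + 12 = 33
H→G→J: 14 + 12 = 26
Best route has total 21.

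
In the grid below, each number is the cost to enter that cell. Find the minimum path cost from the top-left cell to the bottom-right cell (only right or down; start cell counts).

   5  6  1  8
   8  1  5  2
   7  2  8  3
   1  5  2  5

Path (0,0) -> (0,1) -> (1,1) -> (2,1) -> (3,1) -> (3,2) -> (3,3): 5 + 6 + 1 + 2 + 5 + 2 + 5 = 26.
(Top row then right column would cost 30.)

26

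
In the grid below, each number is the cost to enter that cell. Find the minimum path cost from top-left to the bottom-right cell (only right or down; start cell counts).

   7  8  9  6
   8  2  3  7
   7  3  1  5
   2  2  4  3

Take [0,0]→[0,1]→[1,1]→[1,2]→[2,2]→[3,2]→[3,3] for a total of 7 + 8 + 2 + 3 + 1 + 4 + 3 = 28.

28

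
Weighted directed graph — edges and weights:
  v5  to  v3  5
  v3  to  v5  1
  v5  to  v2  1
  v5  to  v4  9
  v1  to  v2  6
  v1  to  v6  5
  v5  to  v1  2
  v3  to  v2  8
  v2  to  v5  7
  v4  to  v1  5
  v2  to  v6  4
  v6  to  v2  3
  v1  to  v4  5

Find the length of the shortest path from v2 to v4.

Paths from v2 to v4:
v2 → v5 → v1 → v4: 7 + 2 + 5 = 14
v2 → v5 → v4: 7 + 9 = 16
Best route has total 14.

14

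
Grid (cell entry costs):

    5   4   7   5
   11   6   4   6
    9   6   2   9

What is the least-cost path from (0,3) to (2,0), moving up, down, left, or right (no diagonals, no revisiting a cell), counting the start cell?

32

Best path: [0,3] [1,3] [1,2] [2,2] [2,1] [2,0]
Cost: 5 + 6 + 4 + 2 + 6 + 9 = 32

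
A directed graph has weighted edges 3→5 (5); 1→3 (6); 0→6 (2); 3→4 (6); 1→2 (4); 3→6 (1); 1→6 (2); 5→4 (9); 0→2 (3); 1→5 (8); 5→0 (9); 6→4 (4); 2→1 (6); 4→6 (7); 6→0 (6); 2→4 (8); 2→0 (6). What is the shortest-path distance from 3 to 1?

16

Candidate routes:
3 - 5 - 0 - 2 - 1: 5 + 9 + 3 + 6 = 23
3 - 4 - 6 - 0 - 2 - 1: 6 + 7 + 6 + 3 + 6 = 28
3 - 6 - 0 - 2 - 1: 1 + 6 + 3 + 6 = 16
3 - 5 - 4 - 6 - 0 - 2 - 1: 5 + 9 + 7 + 6 + 3 + 6 = 36
Best route has total 16.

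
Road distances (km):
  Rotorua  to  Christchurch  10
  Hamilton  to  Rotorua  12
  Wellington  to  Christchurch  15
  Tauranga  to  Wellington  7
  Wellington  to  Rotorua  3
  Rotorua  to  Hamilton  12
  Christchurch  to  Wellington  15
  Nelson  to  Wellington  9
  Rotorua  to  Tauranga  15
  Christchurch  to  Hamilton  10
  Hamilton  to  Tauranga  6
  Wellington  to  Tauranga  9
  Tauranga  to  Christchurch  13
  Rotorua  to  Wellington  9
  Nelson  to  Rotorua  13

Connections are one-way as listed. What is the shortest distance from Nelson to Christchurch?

22

Comparing a few candidate routes:
Nelson→Wellington→Christchurch: 9 + 15 = 24
Nelson→Rotorua→Christchurch: 13 + 10 = 23
Nelson→Wellington→Rotorua→Christchurch: 9 + 3 + 10 = 22
The minimum is 22 km.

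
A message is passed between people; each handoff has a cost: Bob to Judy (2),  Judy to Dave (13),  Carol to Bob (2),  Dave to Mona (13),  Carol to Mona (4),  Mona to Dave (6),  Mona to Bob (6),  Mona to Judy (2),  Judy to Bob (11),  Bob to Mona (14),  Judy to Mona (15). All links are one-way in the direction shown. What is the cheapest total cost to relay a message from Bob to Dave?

Candidate routes:
Bob→Mona→Dave: 14 + 6 = 20
Bob→Judy→Dave: 2 + 13 = 15
Bob→Judy→Mona→Dave: 2 + 15 + 6 = 23
Bob→Mona→Judy→Dave: 14 + 2 + 13 = 29
The minimum is 15.

15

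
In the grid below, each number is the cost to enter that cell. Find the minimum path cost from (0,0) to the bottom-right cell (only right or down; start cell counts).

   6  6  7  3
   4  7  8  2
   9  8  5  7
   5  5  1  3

33

Cheapest: [0,0] [1,0] [2,0] [3,0] [3,1] [3,2] [3,3]
  6 + 4 + 9 + 5 + 5 + 1 + 3 = 33
(Top row then right column would cost 34.)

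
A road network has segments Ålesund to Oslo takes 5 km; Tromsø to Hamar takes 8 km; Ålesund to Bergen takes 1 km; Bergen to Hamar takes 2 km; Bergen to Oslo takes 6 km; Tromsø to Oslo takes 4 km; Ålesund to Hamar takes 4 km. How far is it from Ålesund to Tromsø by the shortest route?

9

Paths from Ålesund to Tromsø:
Ålesund→Bergen→Oslo→Tromsø: 1 + 6 + 4 = 11
Ålesund→Bergen→Hamar→Tromsø: 1 + 2 + 8 = 11
Ålesund→Hamar→Tromsø: 4 + 8 = 12
Ålesund→Oslo→Tromsø: 5 + 4 = 9
Ålesund→Oslo→Bergen→Hamar→Tromsø: 5 + 6 + 2 + 8 = 21
Ålesund→Hamar→Bergen→Oslo→Tromsø: 4 + 2 + 6 + 4 = 16
Best route has total 9 km.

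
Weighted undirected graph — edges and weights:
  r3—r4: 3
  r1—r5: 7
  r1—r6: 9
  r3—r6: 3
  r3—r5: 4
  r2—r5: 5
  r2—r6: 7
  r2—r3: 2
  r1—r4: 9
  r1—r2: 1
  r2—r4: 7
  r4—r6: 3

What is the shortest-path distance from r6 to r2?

A few of the r6→r2 routes:
r6-r3-r2: 3 + 2 = 5
r6-r2: 7
r6-r4-r3-r2: 3 + 3 + 2 = 8
The minimum is 5.

5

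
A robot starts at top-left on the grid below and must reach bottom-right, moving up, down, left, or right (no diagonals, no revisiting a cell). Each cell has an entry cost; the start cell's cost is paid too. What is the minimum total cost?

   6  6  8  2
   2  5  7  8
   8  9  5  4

29

One optimal route is r0c0 -> r1c0 -> r1c1 -> r1c2 -> r2c2 -> r2c3.
Its cost is 6 + 2 + 5 + 7 + 5 + 4 = 29.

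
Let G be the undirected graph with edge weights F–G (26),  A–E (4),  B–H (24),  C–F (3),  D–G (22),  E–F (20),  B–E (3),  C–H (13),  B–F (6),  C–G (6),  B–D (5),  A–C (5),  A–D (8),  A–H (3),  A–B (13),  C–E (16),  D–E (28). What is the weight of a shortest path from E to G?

A few of the E→G routes:
E→A→C→G: 4 + 5 + 6 = 15
E→C→G: 16 + 6 = 22
E→B→D→A→C→G: 3 + 5 + 8 + 5 + 6 = 27
E→A→H→C→G: 4 + 3 + 13 + 6 = 26
E→B→A→C→G: 3 + 13 + 5 + 6 = 27
E→B→F→C→G: 3 + 6 + 3 + 6 = 18
Best route has total 15.

15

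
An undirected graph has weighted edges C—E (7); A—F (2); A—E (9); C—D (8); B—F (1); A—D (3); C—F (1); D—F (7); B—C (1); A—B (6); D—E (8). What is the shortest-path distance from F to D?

Comparing a few candidate routes:
F -> D: 7
F -> A -> D: 2 + 3 = 5
F -> C -> D: 1 + 8 = 9
Best route has total 5.

5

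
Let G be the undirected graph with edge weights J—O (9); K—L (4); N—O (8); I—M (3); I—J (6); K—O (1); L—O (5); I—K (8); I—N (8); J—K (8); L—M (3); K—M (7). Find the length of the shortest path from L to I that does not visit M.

Checking several routes:
L-K-I: 4 + 8 = 12
L-K-J-I: 4 + 8 + 6 = 18
L-O-K-I: 5 + 1 + 8 = 14
Shortest: 12.

12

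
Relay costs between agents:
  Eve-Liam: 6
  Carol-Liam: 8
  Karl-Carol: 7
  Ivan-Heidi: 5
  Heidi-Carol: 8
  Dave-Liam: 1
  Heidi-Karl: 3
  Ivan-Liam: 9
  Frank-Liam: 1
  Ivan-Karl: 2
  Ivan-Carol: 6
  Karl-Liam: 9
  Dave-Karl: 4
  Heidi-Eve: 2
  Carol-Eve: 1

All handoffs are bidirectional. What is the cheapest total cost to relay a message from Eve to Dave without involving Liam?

Comparing a few candidate routes:
Eve→Carol→Karl→Dave: 1 + 7 + 4 = 12
Eve→Carol→Ivan→Karl→Dave: 1 + 6 + 2 + 4 = 13
Eve→Heidi→Karl→Dave: 2 + 3 + 4 = 9
Shortest: 9.

9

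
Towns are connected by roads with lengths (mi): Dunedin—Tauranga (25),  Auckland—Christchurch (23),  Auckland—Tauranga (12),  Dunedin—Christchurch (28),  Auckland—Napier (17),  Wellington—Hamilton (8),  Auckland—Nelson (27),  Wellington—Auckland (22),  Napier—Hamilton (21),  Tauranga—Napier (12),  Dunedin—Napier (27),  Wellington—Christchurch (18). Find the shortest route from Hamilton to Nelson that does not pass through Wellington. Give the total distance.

65

Paths from Hamilton to Nelson avoiding Wellington:
Hamilton-Napier-Tauranga-Auckland-Nelson: 21 + 12 + 12 + 27 = 72
Hamilton-Napier-Dunedin-Tauranga-Auckland-Nelson: 21 + 27 + 25 + 12 + 27 = 112
Hamilton-Napier-Dunedin-Christchurch-Auckland-Nelson: 21 + 27 + 28 + 23 + 27 = 126
Hamilton-Napier-Auckland-Nelson: 21 + 17 + 27 = 65
Hamilton-Napier-Tauranga-Dunedin-Christchurch-Auckland-Nelson: 21 + 12 + 25 + 28 + 23 + 27 = 136
Best route has total 65 mi.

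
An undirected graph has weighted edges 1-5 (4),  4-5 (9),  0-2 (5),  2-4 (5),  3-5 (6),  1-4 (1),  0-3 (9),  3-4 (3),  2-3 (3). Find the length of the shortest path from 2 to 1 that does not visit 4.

Routes from 2 to 1 avoiding 4:
2→3→5→1: 3 + 6 + 4 = 13
2→0→3→5→1: 5 + 9 + 6 + 4 = 24
Shortest: 13.

13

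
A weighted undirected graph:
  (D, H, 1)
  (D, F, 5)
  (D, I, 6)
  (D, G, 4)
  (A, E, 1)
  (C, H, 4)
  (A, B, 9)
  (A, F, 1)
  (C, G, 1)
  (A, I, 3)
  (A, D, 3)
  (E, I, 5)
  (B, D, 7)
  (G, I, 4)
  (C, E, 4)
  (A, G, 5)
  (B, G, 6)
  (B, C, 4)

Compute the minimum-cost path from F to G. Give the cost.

6

Comparing a few candidate routes:
F-D-G: 5 + 4 = 9
F-A-G: 1 + 5 = 6
F-A-D-G: 1 + 3 + 4 = 8
F-A-E-C-G: 1 + 1 + 4 + 1 = 7
F-A-I-G: 1 + 3 + 4 = 8
Best route has total 6.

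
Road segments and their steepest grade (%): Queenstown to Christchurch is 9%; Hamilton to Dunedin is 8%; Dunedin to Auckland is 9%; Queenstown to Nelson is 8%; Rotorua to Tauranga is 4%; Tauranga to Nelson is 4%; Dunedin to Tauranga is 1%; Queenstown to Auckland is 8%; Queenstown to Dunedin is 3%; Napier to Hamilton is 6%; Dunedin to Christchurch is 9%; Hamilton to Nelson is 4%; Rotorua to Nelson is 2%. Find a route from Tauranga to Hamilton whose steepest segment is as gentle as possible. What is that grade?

4

Checking several routes:
Tauranga→Nelson→Hamilton: max(4, 4) = 4
Tauranga→Rotorua→Nelson→Hamilton: max(4, 2, 4) = 4
Tauranga→Nelson→Queenstown→Dunedin→Hamilton: max(4, 8, 3, 8) = 8
Best route has worst link 4%.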